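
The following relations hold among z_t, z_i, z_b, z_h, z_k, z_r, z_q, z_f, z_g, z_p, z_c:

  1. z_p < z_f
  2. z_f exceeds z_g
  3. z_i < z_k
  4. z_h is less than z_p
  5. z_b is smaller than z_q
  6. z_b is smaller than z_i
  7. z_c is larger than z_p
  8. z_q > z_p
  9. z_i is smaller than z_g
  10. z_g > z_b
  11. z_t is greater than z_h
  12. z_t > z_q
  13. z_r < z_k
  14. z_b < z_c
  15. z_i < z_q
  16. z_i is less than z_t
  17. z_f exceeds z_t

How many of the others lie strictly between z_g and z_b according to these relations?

The relations place z_b below z_g. An element lies strictly between them when it is forced above z_b and also forced below z_g.
Above z_b: {z_i, z_q, z_c, z_t, z_k, z_f}. Below z_g: {z_i}.
Intersection: {z_i} — 1.

1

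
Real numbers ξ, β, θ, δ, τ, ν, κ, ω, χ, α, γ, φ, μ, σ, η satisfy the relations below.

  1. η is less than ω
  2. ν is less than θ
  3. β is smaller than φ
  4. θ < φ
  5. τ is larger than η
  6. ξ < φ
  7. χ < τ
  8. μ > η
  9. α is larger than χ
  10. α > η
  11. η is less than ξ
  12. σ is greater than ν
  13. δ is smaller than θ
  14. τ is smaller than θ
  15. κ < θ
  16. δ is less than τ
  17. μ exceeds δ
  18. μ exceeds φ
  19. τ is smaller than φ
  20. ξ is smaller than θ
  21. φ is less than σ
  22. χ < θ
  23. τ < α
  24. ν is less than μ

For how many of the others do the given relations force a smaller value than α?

Directly below α: χ, η, τ.
One step further: δ (4 so far).
Nothing else is reachable below α; 4 in all.

4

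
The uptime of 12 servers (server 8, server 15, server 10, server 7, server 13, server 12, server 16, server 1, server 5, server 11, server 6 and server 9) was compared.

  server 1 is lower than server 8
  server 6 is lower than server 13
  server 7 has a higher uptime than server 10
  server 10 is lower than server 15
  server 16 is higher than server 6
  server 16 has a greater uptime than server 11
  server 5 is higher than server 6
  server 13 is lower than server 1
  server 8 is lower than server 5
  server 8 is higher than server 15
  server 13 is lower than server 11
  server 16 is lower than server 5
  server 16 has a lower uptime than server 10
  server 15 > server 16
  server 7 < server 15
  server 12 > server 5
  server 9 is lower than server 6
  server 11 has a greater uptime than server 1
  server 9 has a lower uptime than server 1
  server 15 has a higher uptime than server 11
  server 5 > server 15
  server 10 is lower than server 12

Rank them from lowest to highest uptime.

The consecutive links are each given: server 9 < server 6; server 6 < server 13; server 13 < server 1; server 1 < server 11; server 11 < server 16; server 16 < server 10; server 10 < server 7; server 7 < server 15; server 15 < server 8; server 8 < server 5; server 5 < server 12.

server 9 < server 6 < server 13 < server 1 < server 11 < server 16 < server 10 < server 7 < server 15 < server 8 < server 5 < server 12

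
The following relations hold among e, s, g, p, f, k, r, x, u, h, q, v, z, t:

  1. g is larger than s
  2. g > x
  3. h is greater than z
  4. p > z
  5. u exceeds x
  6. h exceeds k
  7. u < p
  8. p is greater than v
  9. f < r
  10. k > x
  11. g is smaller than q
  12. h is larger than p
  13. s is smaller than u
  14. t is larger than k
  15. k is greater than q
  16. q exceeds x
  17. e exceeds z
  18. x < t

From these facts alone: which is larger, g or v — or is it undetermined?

undetermined

Following every chain through v: above v we get p, h.
g is not reached, and no chain runs the other way from g to v.
So the given relations leave the order of v and g undetermined.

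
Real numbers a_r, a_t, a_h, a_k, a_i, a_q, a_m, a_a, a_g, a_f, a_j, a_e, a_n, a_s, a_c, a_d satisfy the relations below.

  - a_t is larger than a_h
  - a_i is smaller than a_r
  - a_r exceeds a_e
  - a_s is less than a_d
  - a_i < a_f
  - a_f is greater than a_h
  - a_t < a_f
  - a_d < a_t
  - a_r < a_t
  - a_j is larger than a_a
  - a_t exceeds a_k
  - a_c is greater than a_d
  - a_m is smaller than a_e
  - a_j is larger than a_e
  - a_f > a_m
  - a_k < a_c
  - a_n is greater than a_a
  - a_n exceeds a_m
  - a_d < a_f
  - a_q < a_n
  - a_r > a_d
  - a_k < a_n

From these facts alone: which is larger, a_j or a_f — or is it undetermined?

undetermined

Following every chain through a_f: below a_f we get a_m, a_s, a_i, a_h, a_k, a_d, a_e, a_r, a_t.
a_j is not reached, and no chain runs the other way from a_j to a_f.
So the given relations leave the order of a_f and a_j undetermined.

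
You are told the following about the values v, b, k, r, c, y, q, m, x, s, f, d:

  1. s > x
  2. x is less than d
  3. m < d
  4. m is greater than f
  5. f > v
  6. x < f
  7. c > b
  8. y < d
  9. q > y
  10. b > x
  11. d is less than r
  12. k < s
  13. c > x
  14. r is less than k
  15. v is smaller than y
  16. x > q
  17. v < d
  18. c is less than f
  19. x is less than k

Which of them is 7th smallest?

Piecing the relations together gives one ordering: v < y < q < x < b < c < f < m < d < r < k < s.
The 7th smallest is f.

f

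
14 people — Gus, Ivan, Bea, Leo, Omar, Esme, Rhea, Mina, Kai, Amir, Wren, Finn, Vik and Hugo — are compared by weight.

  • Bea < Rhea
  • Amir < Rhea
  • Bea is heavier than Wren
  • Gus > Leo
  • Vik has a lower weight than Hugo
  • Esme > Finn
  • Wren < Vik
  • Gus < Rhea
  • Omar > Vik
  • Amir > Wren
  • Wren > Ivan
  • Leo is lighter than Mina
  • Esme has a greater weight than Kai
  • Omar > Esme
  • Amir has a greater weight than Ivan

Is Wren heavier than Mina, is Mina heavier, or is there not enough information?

undetermined

Following every chain through Wren: above Wren we get Vik, Amir, Bea, Rhea, Omar, Hugo; below Wren we get Ivan.
Mina is not reached, and no chain runs the other way from Mina to Wren.
So the given relations leave the order of Wren and Mina undetermined.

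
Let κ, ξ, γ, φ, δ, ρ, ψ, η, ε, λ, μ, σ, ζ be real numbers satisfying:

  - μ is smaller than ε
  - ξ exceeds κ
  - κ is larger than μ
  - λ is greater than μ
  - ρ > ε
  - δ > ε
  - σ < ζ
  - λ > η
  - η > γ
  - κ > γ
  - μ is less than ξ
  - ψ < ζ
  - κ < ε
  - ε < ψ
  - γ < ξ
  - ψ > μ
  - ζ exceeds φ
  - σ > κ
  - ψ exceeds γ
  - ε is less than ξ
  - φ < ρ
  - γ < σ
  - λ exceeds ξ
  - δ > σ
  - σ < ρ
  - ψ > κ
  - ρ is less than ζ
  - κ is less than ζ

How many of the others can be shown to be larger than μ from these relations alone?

The elements the relations force above μ are κ, ε, ψ, ξ, σ, ρ, δ, ζ, λ — no chain reaches any other.
That is 9.

9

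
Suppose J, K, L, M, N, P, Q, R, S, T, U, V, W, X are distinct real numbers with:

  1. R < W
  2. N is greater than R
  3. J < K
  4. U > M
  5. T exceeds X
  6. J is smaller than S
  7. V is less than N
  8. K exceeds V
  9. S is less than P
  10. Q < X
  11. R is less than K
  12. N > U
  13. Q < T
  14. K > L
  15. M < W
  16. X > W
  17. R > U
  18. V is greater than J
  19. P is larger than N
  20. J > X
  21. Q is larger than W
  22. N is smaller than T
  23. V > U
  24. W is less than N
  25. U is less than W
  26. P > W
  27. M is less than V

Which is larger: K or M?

Following the relations from M: M < U < R < W < Q < X < J < V < K.
So M < K; K is the larger of the two.

K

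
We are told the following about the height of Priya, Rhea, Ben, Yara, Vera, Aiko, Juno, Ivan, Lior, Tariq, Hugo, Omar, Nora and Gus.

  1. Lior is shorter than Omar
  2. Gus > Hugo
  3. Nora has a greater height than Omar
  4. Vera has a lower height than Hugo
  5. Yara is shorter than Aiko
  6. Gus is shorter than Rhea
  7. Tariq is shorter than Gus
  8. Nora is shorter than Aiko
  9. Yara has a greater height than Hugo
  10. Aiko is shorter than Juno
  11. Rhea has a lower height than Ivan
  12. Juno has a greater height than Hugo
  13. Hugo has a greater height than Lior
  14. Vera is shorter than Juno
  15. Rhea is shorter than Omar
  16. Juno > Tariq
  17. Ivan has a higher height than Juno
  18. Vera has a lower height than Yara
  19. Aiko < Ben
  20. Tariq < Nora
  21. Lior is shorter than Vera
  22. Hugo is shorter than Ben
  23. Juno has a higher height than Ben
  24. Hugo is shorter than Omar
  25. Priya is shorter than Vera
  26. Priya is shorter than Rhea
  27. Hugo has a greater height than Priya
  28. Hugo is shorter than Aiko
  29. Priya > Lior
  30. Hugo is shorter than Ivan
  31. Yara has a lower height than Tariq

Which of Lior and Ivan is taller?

Chaining the given relations: Lior < Vera < Hugo < Yara < Tariq < Gus < Rhea < Omar < Nora < Aiko < Ben < Juno < Ivan.
So Lior < Ivan; Ivan is the taller of the two.

Ivan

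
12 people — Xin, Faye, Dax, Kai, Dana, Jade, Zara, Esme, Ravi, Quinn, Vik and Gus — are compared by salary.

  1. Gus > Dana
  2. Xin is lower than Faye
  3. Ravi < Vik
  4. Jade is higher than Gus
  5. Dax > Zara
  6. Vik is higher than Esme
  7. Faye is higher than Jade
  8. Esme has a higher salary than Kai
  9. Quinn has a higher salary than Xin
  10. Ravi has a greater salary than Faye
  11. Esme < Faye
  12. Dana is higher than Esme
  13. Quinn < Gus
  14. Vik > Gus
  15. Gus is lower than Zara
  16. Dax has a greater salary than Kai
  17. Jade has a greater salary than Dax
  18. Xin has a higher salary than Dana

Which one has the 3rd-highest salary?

Faye

Chaining the given pairs: Kai < Esme < Dana < Xin < Quinn < Gus < Zara < Dax < Jade < Faye < Ravi < Vik.
Counting 3 from the largest end gives Faye.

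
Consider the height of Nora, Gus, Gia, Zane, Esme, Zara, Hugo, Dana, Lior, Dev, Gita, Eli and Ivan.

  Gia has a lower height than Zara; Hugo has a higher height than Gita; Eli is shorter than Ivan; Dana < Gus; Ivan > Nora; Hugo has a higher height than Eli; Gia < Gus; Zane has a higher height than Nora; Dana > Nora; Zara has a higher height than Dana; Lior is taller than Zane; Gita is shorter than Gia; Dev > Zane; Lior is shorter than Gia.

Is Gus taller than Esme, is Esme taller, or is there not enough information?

Following every chain through Esme: nothing is chained to Esme.
Gus is not reached, and no chain runs the other way from Gus to Esme.
So the given relations leave the order of Esme and Gus undetermined.

undetermined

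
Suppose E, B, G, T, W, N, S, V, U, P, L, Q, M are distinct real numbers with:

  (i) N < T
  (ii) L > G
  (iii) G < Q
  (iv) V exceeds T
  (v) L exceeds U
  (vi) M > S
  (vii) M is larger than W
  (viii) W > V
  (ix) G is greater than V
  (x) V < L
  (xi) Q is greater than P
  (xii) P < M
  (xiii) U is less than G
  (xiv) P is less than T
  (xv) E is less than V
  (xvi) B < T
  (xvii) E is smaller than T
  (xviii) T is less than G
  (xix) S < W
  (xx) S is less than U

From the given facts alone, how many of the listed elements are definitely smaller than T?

The elements the relations force below T are B, P, E, N — no chain reaches any other.
That is 4.

4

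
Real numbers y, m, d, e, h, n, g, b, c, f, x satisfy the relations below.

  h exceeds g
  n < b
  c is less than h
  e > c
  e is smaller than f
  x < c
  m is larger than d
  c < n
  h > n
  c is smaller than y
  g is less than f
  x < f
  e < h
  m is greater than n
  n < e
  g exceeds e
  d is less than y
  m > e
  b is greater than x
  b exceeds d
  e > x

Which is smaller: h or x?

x < c and c < n give x < n.
Then n < e extends the chain to e.
With e < g: x < c < n < e < g.
Then g < h extends the chain to h.
So x < h; x is the smaller of the two.

x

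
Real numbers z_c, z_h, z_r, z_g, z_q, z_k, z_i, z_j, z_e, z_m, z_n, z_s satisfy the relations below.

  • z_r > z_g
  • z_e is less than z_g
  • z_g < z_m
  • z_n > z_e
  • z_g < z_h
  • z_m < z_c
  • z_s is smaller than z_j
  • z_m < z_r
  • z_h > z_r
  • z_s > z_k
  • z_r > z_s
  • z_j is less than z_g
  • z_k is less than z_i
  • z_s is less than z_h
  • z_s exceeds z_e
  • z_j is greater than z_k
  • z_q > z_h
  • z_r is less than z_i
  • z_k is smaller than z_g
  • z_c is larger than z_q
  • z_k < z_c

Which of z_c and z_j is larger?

Link the given pairs in sequence: z_j < z_g; z_g < z_m; z_m < z_r; z_r < z_h; z_h < z_q; z_q < z_c.
Together: z_j < z_g < z_m < z_r < z_h < z_q < z_c.
So z_j < z_c; z_c is the larger of the two.

z_c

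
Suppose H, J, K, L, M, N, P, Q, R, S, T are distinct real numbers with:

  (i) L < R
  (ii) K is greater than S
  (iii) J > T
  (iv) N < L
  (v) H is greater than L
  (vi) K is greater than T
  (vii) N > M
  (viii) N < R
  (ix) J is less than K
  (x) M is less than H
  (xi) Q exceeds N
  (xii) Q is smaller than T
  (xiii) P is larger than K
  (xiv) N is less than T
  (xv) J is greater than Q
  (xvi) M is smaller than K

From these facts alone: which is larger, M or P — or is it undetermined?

M < N and N < Q give M < Q.
Then Q < J extends the chain to J.
With J < K: M < N < Q < J < K.
With K < P: M < N < Q < J < K < P.
So P is larger.

P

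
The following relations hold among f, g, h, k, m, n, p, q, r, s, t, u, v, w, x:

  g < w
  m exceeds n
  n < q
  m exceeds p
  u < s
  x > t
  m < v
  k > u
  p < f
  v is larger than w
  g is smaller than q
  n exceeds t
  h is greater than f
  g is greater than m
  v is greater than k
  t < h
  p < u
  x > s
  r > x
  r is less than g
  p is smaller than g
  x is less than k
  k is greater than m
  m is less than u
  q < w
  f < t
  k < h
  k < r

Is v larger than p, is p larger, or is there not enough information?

v

The relevant relations are p < f; f < t; t < n; n < m; m < u; u < s; s < x; x < k; k < r; r < g; g < q; q < w; w < v.
Together: p < f < t < n < m < u < s < x < k < r < g < q < w < v.
So v is larger.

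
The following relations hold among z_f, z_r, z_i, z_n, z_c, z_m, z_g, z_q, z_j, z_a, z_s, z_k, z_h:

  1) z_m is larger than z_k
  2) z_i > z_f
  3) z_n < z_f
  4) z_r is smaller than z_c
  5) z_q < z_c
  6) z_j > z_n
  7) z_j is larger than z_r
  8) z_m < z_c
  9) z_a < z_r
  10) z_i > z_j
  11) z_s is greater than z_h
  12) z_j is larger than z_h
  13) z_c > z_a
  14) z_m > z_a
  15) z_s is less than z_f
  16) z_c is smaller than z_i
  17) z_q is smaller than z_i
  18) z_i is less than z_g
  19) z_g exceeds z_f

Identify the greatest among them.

z_g

Chaining downward from z_g: directly below it, z_f, z_i; then z_n, z_s, z_q, z_j, z_c; then z_a, z_r, z_m, z_h; then z_k.
That covers every other element, and nothing is given above z_g, so z_g is the greatest.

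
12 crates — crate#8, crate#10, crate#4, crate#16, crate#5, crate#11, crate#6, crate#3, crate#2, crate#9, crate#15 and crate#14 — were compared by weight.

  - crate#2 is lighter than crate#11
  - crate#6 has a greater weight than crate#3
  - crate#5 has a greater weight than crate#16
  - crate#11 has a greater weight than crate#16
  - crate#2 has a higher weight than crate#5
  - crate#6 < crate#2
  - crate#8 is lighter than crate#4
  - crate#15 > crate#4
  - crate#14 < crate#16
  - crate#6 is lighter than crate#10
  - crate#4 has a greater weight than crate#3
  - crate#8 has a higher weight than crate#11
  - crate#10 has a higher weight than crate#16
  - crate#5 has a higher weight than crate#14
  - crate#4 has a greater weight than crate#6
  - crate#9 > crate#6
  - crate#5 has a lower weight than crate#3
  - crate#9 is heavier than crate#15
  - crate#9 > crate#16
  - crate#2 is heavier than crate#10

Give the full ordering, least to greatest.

Each adjacent pair is fixed by a given relation: crate#14 < crate#16; crate#16 < crate#5; crate#5 < crate#3; crate#3 < crate#6; crate#6 < crate#10; crate#10 < crate#2; crate#2 < crate#11; crate#11 < crate#8; crate#8 < crate#4; crate#4 < crate#15; crate#15 < crate#9. Chaining them end to end gives the full order.

crate#14 < crate#16 < crate#5 < crate#3 < crate#6 < crate#10 < crate#2 < crate#11 < crate#8 < crate#4 < crate#15 < crate#9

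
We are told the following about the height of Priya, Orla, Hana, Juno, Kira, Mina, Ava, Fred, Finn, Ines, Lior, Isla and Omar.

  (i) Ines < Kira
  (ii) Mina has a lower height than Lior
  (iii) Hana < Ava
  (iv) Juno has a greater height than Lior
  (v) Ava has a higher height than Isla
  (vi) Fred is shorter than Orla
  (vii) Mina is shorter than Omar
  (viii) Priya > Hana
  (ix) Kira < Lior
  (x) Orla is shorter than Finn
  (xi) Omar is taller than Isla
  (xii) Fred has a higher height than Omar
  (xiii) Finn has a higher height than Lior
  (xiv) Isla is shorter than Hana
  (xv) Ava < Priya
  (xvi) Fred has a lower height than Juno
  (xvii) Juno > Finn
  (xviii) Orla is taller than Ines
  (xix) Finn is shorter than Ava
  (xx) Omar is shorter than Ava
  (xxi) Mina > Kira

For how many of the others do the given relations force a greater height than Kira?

9

The elements the relations force above Kira are Mina, Omar, Lior, Fred, Orla, Finn, Ava, Priya, Juno — no chain reaches any other.
That is 9.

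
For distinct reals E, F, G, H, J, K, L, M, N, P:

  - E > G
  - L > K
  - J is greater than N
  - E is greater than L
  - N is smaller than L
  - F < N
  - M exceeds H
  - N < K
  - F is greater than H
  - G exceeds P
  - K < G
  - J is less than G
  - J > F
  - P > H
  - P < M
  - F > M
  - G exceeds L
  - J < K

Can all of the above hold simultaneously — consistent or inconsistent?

The single ordering H < P < M < F < N < J < K < L < G < E satisfies every listed relation, so no contradiction arises.

consistent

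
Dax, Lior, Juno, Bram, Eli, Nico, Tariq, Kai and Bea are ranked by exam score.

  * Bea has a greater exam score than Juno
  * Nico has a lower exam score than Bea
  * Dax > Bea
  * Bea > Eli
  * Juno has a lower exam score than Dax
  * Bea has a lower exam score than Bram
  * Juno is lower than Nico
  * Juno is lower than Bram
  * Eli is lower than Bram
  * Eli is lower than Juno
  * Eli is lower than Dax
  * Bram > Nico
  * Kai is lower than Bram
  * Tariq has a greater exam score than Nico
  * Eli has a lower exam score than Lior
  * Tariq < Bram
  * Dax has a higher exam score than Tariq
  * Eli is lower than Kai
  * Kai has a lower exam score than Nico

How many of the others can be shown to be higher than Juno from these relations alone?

5

The elements the relations force above Juno are Nico, Tariq, Bea, Dax, Bram — no chain reaches any other.
That is 5.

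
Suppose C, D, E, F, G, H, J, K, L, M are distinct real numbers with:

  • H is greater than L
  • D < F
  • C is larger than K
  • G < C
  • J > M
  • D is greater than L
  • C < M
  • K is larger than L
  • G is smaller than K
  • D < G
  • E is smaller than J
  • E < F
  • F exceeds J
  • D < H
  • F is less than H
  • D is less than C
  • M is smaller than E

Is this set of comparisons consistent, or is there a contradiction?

consistent

Every relation is compatible with L < D < G < K < C < M < E < J < F < H; the set is consistent.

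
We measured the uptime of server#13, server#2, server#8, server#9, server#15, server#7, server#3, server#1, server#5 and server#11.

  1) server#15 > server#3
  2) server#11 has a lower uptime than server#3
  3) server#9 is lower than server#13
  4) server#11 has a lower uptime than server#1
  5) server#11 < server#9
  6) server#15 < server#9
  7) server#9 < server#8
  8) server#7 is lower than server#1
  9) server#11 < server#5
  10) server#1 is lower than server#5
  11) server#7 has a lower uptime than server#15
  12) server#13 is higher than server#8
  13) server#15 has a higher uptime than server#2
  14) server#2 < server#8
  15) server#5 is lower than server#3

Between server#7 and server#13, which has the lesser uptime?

Link the given pairs in sequence: server#7 < server#1; server#1 < server#5; server#5 < server#3; server#3 < server#15; server#15 < server#9; server#9 < server#8; server#8 < server#13.
Together: server#7 < server#1 < server#5 < server#3 < server#15 < server#9 < server#8 < server#13.
So server#7 < server#13; server#7 is the lower of the two.

server#7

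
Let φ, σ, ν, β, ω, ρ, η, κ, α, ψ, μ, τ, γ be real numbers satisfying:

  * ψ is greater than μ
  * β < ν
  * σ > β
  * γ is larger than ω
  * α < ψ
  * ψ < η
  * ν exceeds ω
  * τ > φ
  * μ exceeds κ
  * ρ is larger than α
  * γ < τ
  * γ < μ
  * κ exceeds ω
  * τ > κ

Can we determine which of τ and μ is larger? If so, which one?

undetermined

Following every chain through μ: above μ we get ψ, η; below μ we get ω, γ, κ.
τ is not reached, and no chain runs the other way from τ to μ.
So the given relations leave the order of μ and τ undetermined.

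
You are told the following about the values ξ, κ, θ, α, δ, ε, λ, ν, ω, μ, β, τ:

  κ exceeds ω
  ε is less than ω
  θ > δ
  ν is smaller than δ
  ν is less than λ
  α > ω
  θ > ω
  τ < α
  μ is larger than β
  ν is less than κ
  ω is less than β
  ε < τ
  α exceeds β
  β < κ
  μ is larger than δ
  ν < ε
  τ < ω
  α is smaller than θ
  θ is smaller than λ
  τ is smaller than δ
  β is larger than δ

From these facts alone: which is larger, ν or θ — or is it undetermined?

The relevant relations are ν < ε; ε < τ; τ < δ; δ < β; β < α; α < θ.
Together: ν < ε < τ < δ < β < α < θ.
So θ is larger.

θ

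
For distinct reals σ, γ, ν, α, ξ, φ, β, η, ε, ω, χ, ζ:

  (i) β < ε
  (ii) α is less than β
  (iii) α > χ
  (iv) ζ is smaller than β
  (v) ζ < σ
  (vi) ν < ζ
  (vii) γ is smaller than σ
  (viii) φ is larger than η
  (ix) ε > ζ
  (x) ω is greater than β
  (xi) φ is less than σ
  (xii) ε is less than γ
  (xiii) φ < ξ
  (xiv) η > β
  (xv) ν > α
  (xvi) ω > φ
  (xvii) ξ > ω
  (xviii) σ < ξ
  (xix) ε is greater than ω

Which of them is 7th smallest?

Piecing the relations together gives one ordering: χ < α < ν < ζ < β < η < φ < ω < ε < γ < σ < ξ.
Counting 7 from the smallest end gives φ.

φ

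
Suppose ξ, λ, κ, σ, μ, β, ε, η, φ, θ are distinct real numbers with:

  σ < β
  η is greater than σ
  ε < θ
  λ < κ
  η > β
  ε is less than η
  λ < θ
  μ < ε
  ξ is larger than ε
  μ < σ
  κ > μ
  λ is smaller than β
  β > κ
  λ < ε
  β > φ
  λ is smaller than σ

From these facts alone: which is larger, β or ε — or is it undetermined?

undetermined

Following every chain through ε: above ε we get θ, ξ, η; below ε we get λ, μ.
β is not reached, and no chain runs the other way from β to ε.
So the given relations leave the order of ε and β undetermined.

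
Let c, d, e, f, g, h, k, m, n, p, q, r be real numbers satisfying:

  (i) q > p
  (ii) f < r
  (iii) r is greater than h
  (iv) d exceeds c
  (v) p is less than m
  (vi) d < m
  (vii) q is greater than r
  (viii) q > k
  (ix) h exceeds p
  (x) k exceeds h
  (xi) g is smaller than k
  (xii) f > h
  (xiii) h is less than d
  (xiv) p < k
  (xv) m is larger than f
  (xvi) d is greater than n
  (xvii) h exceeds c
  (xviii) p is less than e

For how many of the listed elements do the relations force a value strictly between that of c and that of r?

2

Chaining upward from c reaches: h, d, f, k, m, q.
Chaining downward from r reaches: p, h, f.
Strictly between c and r are those in both lists: h, f — 2 elements.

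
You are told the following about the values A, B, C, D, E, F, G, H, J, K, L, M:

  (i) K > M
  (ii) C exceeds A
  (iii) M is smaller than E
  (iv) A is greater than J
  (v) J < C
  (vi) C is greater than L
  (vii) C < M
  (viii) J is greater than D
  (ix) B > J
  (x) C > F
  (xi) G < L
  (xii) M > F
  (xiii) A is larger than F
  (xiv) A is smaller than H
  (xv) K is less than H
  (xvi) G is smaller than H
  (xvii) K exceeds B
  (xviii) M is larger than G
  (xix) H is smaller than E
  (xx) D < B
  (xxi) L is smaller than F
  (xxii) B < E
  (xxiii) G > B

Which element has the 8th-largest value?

The consecutive relations fix a unique order: D < J < B < G < L < F < A < C < M < K < H < E.
The 8th largest is L.

L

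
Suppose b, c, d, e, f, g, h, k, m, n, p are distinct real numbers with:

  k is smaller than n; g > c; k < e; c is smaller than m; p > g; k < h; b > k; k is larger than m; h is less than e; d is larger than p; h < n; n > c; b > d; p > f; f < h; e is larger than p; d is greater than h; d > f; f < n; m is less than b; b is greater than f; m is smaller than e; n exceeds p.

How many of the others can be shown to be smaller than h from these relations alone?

From h the given relations immediately reach f, k.
From those, m — 3 in total.
From those, c — 4 in total.
No other element is forced below h by the given relations, so the count is 4.

4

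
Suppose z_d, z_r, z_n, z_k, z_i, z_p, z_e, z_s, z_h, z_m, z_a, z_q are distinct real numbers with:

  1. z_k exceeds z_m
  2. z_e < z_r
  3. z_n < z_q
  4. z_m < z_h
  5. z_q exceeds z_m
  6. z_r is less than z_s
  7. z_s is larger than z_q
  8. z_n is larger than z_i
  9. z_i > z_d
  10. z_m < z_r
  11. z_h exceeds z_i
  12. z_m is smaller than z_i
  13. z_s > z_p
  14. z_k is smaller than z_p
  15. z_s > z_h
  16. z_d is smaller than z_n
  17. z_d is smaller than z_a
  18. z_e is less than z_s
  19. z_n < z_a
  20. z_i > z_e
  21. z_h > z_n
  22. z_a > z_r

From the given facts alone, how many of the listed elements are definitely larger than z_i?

From z_i the given relations immediately reach z_n, z_h.
From those, z_q, z_a, z_s — 5 in total.
Nothing else is reachable above z_i; 5 in all.

5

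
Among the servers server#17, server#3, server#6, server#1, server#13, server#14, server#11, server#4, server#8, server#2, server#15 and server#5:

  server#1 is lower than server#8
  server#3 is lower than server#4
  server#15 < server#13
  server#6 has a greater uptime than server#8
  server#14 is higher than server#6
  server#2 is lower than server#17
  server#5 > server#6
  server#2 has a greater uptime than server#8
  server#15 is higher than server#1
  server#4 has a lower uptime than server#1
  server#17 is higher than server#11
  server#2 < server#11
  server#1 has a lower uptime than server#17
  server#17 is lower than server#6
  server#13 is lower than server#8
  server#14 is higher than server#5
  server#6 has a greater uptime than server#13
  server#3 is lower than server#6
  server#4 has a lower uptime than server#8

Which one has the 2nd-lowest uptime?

server#4

Piecing the relations together gives one ordering: server#3 < server#4 < server#1 < server#15 < server#13 < server#8 < server#2 < server#11 < server#17 < server#6 < server#5 < server#14.
The 2nd smallest is server#4.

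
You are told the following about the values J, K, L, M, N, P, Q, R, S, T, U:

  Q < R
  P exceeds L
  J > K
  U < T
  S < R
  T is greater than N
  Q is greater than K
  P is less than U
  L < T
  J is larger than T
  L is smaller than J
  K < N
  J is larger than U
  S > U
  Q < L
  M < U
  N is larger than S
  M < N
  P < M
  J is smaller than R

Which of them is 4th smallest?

Piecing the relations together gives one ordering: K < Q < L < P < M < U < S < N < T < J < R.
The 4th smallest is P.

P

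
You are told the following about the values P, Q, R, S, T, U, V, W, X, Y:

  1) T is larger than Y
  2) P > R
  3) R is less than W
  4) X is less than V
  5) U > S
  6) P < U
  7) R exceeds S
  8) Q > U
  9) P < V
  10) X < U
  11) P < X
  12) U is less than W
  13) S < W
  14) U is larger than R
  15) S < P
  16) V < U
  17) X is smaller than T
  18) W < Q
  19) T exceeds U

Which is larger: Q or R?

Link the given pairs in sequence: R < P; P < X; X < V; V < U; U < W; W < Q.
Chaining these gives R < P < X < V < U < W < Q.
So R < Q; Q is the larger of the two.

Q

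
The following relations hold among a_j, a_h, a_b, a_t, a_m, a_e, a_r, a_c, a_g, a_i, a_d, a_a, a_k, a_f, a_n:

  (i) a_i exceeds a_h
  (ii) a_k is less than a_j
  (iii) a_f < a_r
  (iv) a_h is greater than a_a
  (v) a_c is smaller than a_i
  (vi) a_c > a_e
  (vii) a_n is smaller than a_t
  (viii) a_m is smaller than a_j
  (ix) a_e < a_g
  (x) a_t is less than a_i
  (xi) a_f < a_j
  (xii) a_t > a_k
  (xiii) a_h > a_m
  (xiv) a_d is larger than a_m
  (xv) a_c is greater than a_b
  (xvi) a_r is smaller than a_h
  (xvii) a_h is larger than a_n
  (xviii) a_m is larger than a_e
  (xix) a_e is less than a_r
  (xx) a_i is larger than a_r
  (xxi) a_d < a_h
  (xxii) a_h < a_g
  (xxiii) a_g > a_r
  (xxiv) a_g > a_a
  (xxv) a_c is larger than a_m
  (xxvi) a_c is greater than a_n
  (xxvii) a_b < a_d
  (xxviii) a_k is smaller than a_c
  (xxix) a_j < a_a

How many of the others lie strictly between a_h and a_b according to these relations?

The relations place a_b below a_h. An element lies strictly between them when it is forced above a_b and also forced below a_h.
Above a_b: {a_c, a_d, a_i, a_g}. Below a_h: {a_e, a_m, a_n, a_k, a_f, a_j, a_r, a_d, a_a}.
Intersection: {a_d} — 1.

1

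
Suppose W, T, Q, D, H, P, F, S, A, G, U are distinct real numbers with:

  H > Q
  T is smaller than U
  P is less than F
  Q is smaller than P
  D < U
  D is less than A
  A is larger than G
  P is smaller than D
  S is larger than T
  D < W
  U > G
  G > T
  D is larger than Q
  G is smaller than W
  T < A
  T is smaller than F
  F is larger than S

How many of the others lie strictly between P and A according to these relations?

1

The relations place P below A. An element lies strictly between them when it is forced above P and also forced below A.
Above P: {D, F, W, U}. Below A: {Q, T, D, G}.
Intersection: {D} — 1.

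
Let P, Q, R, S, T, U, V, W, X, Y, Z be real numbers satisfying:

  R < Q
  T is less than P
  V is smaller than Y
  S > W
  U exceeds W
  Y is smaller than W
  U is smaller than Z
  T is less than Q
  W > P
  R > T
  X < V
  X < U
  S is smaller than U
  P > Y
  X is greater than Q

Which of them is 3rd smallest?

Piecing the relations together gives one ordering: T < R < Q < X < V < Y < P < W < S < U < Z.
Counting 3 from the smallest end gives Q.

Q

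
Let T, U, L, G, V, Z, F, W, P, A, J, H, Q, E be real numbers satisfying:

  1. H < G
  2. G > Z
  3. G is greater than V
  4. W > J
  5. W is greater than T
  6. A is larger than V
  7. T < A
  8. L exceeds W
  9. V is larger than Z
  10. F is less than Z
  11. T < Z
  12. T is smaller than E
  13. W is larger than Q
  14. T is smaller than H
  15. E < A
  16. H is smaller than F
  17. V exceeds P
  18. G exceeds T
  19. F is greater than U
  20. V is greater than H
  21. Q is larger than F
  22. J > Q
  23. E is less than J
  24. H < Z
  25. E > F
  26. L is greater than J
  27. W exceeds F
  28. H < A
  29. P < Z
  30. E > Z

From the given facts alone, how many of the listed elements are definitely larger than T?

Directly above T: H, Z, E, G, A, W.
One step further: F, V, J, L (10 so far).
One step further: Q (11 so far).
No other element is forced above T by the given relations, so the count is 11.

11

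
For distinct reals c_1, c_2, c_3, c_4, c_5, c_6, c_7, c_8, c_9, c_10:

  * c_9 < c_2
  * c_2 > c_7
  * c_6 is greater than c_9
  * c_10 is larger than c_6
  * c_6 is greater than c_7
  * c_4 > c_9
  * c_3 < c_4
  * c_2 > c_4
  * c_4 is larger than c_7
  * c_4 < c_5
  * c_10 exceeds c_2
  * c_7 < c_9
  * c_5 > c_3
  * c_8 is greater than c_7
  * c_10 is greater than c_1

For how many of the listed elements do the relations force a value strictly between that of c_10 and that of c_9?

The relations place c_9 below c_10. An element lies strictly between them when it is forced above c_9 and also forced below c_10.
Above c_9: {c_4, c_6, c_5, c_2}. Below c_10: {c_1, c_3, c_7, c_4, c_6, c_2}.
Intersection: {c_4, c_6, c_2} — 3.

3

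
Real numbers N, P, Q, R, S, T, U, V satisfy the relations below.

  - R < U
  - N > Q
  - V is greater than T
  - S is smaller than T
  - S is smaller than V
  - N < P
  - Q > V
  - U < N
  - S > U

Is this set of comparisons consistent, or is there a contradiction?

Every relation is compatible with R < U < S < T < V < Q < N < P; the set is consistent.

consistent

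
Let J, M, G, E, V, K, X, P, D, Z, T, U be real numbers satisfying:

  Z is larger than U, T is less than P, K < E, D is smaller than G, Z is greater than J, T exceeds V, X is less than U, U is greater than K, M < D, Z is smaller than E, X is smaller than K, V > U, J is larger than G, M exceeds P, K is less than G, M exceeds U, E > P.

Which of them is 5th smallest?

T

Piecing the relations together gives one ordering: X < K < U < V < T < P < M < D < G < J < Z < E.
The 5th smallest is T.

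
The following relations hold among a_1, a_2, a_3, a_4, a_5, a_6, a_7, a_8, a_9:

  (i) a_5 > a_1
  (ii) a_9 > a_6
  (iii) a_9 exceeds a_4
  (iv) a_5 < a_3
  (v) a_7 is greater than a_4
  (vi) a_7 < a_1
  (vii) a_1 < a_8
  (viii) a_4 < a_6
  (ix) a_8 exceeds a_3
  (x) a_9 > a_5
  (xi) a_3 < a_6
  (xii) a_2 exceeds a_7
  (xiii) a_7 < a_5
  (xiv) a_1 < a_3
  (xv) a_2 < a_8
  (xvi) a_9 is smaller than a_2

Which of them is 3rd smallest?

a_1

Piecing the relations together gives one ordering: a_4 < a_7 < a_1 < a_5 < a_3 < a_6 < a_9 < a_2 < a_8.
Counting 3 from the smallest end gives a_1.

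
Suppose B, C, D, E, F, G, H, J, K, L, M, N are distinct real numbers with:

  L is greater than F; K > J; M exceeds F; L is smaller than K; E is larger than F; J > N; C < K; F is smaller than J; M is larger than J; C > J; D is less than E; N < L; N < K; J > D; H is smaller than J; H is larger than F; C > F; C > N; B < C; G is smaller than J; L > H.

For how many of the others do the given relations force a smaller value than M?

From M the given relations immediately reach F, J.
From those, N, D, H, G — 6 in total.
No other element is forced below M by the given relations, so the count is 6.

6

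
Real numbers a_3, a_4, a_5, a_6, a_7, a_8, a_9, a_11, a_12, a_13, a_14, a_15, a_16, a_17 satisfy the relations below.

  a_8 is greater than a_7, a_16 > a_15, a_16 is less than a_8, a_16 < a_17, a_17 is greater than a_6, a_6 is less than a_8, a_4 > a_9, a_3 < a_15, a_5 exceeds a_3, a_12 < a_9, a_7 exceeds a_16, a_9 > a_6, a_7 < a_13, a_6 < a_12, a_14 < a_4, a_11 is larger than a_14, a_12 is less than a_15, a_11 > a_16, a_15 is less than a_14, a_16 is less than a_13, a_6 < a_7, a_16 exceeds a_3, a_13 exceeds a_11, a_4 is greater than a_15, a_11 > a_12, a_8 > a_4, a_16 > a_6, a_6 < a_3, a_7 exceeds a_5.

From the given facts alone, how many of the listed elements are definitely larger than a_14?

4

Directly above a_14: a_4, a_11.
One step further: a_8, a_13 (4 so far).
No other element is forced above a_14 by the given relations, so the count is 4.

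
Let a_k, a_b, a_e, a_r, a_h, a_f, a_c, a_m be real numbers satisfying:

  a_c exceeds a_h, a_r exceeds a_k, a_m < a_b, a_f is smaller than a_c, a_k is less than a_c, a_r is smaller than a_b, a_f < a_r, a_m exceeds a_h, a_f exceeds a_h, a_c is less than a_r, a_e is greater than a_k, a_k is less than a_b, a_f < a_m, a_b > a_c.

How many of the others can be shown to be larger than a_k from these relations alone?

The elements the relations force above a_k are a_c, a_e, a_r, a_b — no chain reaches any other.
That is 4.

4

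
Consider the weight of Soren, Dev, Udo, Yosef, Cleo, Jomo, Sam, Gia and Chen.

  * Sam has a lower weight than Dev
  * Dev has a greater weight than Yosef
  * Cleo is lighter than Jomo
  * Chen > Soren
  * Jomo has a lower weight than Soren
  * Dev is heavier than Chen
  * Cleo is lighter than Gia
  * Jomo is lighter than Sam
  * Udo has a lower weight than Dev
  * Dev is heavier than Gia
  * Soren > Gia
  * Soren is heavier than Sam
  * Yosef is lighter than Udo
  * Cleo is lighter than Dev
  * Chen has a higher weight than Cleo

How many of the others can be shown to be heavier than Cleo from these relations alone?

6

The elements the relations force above Cleo are Jomo, Sam, Gia, Soren, Chen, Dev — no chain reaches any other.
That is 6.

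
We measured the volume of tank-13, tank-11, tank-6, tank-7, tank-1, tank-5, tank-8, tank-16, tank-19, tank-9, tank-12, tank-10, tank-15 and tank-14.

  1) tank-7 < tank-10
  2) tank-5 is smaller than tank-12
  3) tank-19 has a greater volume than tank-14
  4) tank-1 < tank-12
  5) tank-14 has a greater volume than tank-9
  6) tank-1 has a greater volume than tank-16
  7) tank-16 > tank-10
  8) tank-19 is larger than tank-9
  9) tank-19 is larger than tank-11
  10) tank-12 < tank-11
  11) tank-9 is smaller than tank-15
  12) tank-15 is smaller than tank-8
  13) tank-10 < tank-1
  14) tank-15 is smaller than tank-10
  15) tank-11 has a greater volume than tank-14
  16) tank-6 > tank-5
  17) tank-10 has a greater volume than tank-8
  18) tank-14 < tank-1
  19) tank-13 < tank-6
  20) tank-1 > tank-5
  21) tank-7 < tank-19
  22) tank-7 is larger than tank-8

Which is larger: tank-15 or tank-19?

Chaining the given relations: tank-15 < tank-8 < tank-7 < tank-10 < tank-16 < tank-1 < tank-12 < tank-11 < tank-19.
So tank-15 < tank-19; tank-19 is the larger of the two.

tank-19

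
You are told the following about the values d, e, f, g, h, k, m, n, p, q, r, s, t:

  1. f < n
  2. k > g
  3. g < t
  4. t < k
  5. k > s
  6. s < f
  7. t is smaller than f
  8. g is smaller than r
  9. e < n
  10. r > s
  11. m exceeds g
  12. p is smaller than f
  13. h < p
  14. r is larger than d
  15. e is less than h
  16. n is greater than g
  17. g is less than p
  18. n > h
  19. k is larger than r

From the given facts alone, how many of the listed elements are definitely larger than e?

4

Directly above e: h, n.
One step further: p (3 so far).
One step further: f (4 so far).
Nothing else is reachable above e; 4 in all.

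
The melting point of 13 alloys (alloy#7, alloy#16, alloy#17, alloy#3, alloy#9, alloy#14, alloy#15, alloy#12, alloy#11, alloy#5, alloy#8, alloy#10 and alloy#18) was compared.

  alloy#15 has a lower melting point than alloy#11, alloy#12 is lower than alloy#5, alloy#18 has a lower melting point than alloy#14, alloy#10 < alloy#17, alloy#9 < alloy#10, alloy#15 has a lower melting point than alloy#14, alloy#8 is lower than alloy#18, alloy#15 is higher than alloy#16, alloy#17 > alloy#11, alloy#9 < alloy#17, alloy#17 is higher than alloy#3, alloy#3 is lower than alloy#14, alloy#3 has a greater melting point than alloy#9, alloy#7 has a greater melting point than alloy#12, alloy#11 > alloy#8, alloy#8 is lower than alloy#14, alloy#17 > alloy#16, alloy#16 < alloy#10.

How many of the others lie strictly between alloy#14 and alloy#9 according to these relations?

Chaining upward from alloy#9 reaches: alloy#3, alloy#10, alloy#17.
Chaining downward from alloy#14 reaches: alloy#16, alloy#8, alloy#15, alloy#18, alloy#3.
Strictly between alloy#9 and alloy#14 are those in both lists: alloy#3 — 1 element.

1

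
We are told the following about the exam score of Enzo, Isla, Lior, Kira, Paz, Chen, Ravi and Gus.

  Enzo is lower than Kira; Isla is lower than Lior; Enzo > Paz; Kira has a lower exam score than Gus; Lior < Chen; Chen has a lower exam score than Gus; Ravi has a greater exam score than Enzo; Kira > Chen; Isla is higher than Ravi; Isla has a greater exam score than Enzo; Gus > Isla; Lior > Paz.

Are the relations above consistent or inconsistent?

consistent

The single ordering Paz < Enzo < Ravi < Isla < Lior < Chen < Kira < Gus satisfies every listed relation, so no contradiction arises.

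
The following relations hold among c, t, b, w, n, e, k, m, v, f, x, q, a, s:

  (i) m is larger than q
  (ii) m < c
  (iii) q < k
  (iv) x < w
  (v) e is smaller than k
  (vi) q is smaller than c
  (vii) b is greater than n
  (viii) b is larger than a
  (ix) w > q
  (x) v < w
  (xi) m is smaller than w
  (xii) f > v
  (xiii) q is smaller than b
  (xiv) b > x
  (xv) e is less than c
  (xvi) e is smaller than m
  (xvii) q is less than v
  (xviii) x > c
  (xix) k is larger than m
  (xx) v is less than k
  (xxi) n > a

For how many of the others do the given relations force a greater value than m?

5

The elements the relations force above m are c, x, w, k, b — no chain reaches any other.
That is 5.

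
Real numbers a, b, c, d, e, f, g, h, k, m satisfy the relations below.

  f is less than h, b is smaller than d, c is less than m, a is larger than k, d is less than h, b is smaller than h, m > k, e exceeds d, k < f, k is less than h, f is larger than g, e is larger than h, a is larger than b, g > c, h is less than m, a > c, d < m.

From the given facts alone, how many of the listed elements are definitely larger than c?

6

From c the given relations immediately reach a, g, m.
From those, f — 4 in total.
From those, h — 5 in total.
From those, e — 6 in total.
No other element is forced above c by the given relations, so the count is 6.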